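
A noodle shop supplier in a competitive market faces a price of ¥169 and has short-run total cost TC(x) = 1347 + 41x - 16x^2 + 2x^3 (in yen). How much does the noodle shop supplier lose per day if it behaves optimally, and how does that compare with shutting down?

AVC = 41 - 16x + 2x^2; min AVC = ¥9 at x = 4. Since P = ¥169 ≥ min AVC, the firm produces.
MC = 41 - 32x + 6x^2. Setting P = MC and taking the root on the rising branch gives x* = 8.
TR = 169·8 = 1352. TC = 1347 + 328 = 1675. Profit = 1352 − 1675 = -¥323.
Shutting down would mean losing the fixed cost of ¥1347, so operating at a loss of ¥323 is better by ¥1024.

Profit = -¥323 at x = 8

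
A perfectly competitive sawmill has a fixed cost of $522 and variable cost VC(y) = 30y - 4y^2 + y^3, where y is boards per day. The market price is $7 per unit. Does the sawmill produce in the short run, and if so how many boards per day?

Strip out fixed cost: VC = 30y - 4y^2 + y^3. Then AVC = 30 - 4y + y^2 and MC = 30 - 8y + 3y^2.
The AVC parabola has its vertex at y = 4/2 = 2, where AVC = 30 - 4·2 + 2^2 = $26.
P = $7 lies below min AVC = $26; no output level covers variable cost.
Best response: produce nothing and absorb the $522 fixed cost.

Shut down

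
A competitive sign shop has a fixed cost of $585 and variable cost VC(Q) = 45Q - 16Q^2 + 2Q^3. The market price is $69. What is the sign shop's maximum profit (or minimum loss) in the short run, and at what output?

AVC = 45 - 16Q + 2Q^2 has its minimum $13 at Q = 4; price $69 clears that bar, so the firm operates.
With MC = 45 - 32Q + 6Q^2, P = MC on the upward-sloping part at Q* = 6.
TR = 69·6 = 414. TC = 585 + 126 = 711. Profit = 414 − 711 = -$297.
That loss of $297 beats the $585 the firm would lose by shutting down; producing recovers $288 of fixed cost.

Profit = -$297 at Q = 6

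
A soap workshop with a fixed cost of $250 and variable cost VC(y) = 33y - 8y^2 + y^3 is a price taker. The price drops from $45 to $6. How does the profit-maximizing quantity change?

Output falls from 6 to 0 (the firm shuts down)

MC = 33 - 16y + 3y^2; the shutdown threshold is min AVC = $17 (at y = 4).
With P = $45 above the shutdown price, P = MC gives y = 6.
At P = $6 < min AVC = $17, price no longer covers variable cost at any output, so the firm shuts down: y = 0.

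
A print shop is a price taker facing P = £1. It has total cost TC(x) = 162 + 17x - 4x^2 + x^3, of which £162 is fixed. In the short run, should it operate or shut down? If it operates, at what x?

Shut down

From TC, MC = TC'(x) = 17 - 8x + 3x^2 and AVC = VC/x = 17 - 4x + x^2.
AVC hits its minimum where MC = AVC, at x = 2, giving min AVC = 17 - 4·2 + 2^2 = £13.
With P < min AVC (£1 < £13), every unit sold adds to the loss.
Best response: produce nothing and absorb the £162 fixed cost.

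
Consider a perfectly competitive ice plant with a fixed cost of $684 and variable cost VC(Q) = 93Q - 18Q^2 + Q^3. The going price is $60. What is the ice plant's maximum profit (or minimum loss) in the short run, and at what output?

Profit = -$200 at Q = 11

AVC = 93 - 18Q + Q^2 has its minimum $12 at Q = 9; price $60 clears that bar, so the firm operates.
MC = 93 - 36Q + 3Q^2. Setting P = MC and taking the root on the rising branch gives Q* = 11.
TR = 60·11 = 660. TC = 684 + 176 = 860. Profit = 660 − 860 = -$200.
That loss of $200 beats the $684 the firm would lose by shutting down; producing recovers $484 of fixed cost.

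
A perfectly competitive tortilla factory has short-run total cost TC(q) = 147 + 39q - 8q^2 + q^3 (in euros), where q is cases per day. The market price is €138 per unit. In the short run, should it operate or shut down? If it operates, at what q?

Variable cost is VC = 39q - 8q^2 + q^3, so AVC = VC/q = 39 - 8q + q^2 and MC = dTC/dq = 39 - 16q + 3q^2.
The AVC parabola has its vertex at q = 8/2 = 4, where AVC = 39 - 8·4 + 4^2 = €23.
Because €138 ≥ €23, revenue can cover variable cost; the firm operates.
Set P = MC: 138 = 39 - 16q + 3q^2 → -99 - 16q + 3q^2 = 0. The roots are q = -11/3 and q = 9; the profit-maximizing output is on the rising part of MC, so q* = 9.
Check: AVC at q = 9 is €48 ≤ P, so revenue covers variable cost.
Profit = P·q − TC = 138·9 − 579 = €663.

Produce at q = 9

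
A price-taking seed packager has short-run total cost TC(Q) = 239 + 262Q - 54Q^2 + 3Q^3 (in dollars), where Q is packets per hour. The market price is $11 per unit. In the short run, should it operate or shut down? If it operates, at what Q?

Variable cost is VC = 262Q - 54Q^2 + 3Q^3, so AVC = VC/Q = 262 - 54Q + 3Q^2 and MC = dTC/dQ = 262 - 108Q + 9Q^2.
The AVC parabola has its vertex at Q = 54/6 = 9, where AVC = 262 - 54·9 + 3·9^2 = $19.
Since P = $11 < min AVC = $19, price fails to cover variable cost at any output.
Best response: produce nothing and absorb the $239 fixed cost.

Shut down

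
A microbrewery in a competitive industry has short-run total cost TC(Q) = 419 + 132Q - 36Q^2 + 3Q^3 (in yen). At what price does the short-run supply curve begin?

¥24 per unit

The shutdown price is the minimum of AVC. VC = 132Q - 36Q^2 + 3Q^3, so AVC = 132 - 36Q + 3Q^2.
dAVC/dQ = -36 + 6Q = 0 gives Q = 6. min AVC = 132 - 36·6 + 3·6^2 = 24.
So the shutdown price is ¥24.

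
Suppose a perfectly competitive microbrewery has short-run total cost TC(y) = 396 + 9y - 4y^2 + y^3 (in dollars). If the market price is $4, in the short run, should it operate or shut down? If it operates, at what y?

Shut down

Strip out fixed cost: VC = 9y - 4y^2 + y^3. Then AVC = 9 - 4y + y^2 and MC = 9 - 8y + 3y^2.
The AVC parabola has its vertex at y = 4/2 = 2, where AVC = 9 - 4·2 + 2^2 = $5.
With P < min AVC ($4 < $5), every unit sold adds to the loss.
Shutting down limits the loss to fixed cost, $396.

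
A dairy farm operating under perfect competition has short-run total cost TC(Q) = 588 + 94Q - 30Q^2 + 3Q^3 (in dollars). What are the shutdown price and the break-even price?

Shutdown price = min AVC. AVC = 94 - 30Q + 3Q^2, with vertex at Q = 5 and minimum $19.
ATC = 588/Q + 94 - 30Q + 3Q^2. Setting dATC/dQ = −588/Q^2 − 30 + 6Q = 0 gives Q = 7 (since 6·7^3 − 30·7^2 = 588).
min ATC = 588/7 + 94 − 30·7 + 3·7^2 = $115. That is the break-even price.
Between these two prices the firm operates at a loss; above $115 it earns a profit.

Shutdown price = $19; break-even price = $115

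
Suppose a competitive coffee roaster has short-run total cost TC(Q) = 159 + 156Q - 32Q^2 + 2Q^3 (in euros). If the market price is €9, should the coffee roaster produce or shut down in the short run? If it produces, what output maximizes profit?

Variable cost is VC = 156Q - 32Q^2 + 2Q^3, so AVC = VC/Q = 156 - 32Q + 2Q^2 and MC = dTC/dQ = 156 - 64Q + 6Q^2.
AVC is minimized where dAVC/dQ = -32 + 4Q = 0, at Q = 8; min AVC = 156 - 32·8 + 2·8^2 = €28.
P = €9 lies below min AVC = €28; no output level covers variable cost.
The firm minimizes its loss by shutting down and losing only its fixed cost of €159.

Shut down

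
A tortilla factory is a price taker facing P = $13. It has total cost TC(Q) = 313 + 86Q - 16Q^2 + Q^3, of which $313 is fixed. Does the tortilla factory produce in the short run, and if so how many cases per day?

Shut down

From TC, MC = TC'(Q) = 86 - 32Q + 3Q^2 and AVC = VC/Q = 86 - 16Q + Q^2.
AVC is minimized where dAVC/dQ = -16 + 2Q = 0, at Q = 8; min AVC = 86 - 16·8 + 8^2 = $22.
Since P = $13 < min AVC = $22, price fails to cover variable cost at any output.
Best response: produce nothing and absorb the $313 fixed cost.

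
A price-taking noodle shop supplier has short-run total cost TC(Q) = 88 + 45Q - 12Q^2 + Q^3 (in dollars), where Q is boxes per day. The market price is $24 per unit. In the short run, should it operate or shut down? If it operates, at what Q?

Produce at Q = 7

From TC, MC = TC'(Q) = 45 - 24Q + 3Q^2 and AVC = VC/Q = 45 - 12Q + Q^2.
AVC hits its minimum where MC = AVC, at Q = 6, giving min AVC = 45 - 12·6 + 6^2 = $9.
P = $24 exceeds min AVC = $9, so the firm stays open.
Solving P = MC: 21 - 24Q + 3Q^2 = 0 ⇒ Q = 1 or 7. On the upward-sloping branch, Q* = 7.
Check: AVC at Q = 7 is $10 ≤ P, so revenue covers variable cost.
Profit = P·Q − TC = 24·7 − 158 = $10.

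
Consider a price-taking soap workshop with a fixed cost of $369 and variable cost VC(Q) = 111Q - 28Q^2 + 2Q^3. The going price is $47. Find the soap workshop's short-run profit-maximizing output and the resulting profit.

AVC = 111 - 28Q + 2Q^2; min AVC = $13 at Q = 7. Since P = $47 ≥ min AVC, the firm produces.
MC = 111 - 56Q + 6Q^2. Setting P = MC and taking the root on the rising branch gives Q* = 8.
TR = 47·8 = 376. TC = 369 + 120 = 489. Profit = 376 − 489 = -$113.
By producing, the firm covers all variable cost plus $256 of fixed cost; shutting down would lose the full $369.

Profit = -$113 at Q = 8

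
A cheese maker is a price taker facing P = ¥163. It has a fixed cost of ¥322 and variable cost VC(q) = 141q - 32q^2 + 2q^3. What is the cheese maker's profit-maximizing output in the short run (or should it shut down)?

From TC, MC = TC'(q) = 141 - 64q + 6q^2 and AVC = VC/q = 141 - 32q + 2q^2.
AVC hits its minimum where MC = AVC, at q = 8, giving min AVC = 141 - 32·8 + 2·8^2 = ¥13.
Because ¥163 ≥ ¥13, revenue can cover variable cost; the firm operates.
P = MC gives -22 - 64q + 6q^2 = 0, with roots -1/3 and 11. Take the larger (rising MC): q* = 11.
Check: AVC at q = 11 is ¥31 ≤ P, so revenue covers variable cost.
Profit = P·q − TC = 163·11 − 663 = ¥1130.

Produce at q = 11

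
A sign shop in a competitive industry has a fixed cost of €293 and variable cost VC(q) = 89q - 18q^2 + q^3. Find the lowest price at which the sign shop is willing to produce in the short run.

The shutdown price is the minimum of AVC. VC = 89q - 18q^2 + q^3, so AVC = 89 - 18q + q^2.
At the minimum of AVC, MC = AVC. MC = 89 - 36q + 3q^2; setting MC = AVC gives 2q^2 - 18q = 0, so q = 9. min AVC = 8.
So the shutdown price is €8.

€8 per unit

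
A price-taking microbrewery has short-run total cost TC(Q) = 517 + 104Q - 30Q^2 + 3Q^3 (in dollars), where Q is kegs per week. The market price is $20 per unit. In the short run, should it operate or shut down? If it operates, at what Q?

Shut down

From TC, MC = TC'(Q) = 104 - 60Q + 9Q^2 and AVC = VC/Q = 104 - 30Q + 3Q^2.
The AVC parabola has its vertex at Q = 30/6 = 5, where AVC = 104 - 30·5 + 3·5^2 = $29.
P = $20 lies below min AVC = $29; no output level covers variable cost.
Shutting down limits the loss to fixed cost, $517.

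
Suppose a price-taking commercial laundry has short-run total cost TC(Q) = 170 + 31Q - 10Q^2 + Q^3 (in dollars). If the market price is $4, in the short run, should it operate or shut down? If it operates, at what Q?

From TC, MC = TC'(Q) = 31 - 20Q + 3Q^2 and AVC = VC/Q = 31 - 10Q + Q^2.
AVC is minimized where dAVC/dQ = -10 + 2Q = 0, at Q = 5; min AVC = 31 - 10·5 + 5^2 = $6.
With P < min AVC ($4 < $6), every unit sold adds to the loss.
The firm minimizes its loss by shutting down and losing only its fixed cost of $170.

Shut down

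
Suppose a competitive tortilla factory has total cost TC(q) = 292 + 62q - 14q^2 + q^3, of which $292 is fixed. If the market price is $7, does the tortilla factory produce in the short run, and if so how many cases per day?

Shut down

From TC, MC = TC'(q) = 62 - 28q + 3q^2 and AVC = VC/q = 62 - 14q + q^2.
AVC hits its minimum where MC = AVC, at q = 7, giving min AVC = 62 - 14·7 + 7^2 = $13.
With P < min AVC ($7 < $13), every unit sold adds to the loss.
Shutting down limits the loss to fixed cost, $292.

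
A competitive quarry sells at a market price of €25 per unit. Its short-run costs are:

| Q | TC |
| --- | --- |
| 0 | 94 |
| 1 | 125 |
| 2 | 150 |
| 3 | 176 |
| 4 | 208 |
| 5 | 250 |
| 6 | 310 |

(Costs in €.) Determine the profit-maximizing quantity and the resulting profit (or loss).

Q = 0 (shut down); profit = -€94

Tabulate TR − TC: Q=0: -94; Q=1: -100; Q=2: -100; Q=3: -101; Q=4: -108; Q=5: -125; Q=6: -160.
Profit is highest at Q = 0. Equivalently, the lowest AVC in the table is 82/3 ≈ €27.33 at Q = 3, and P = €25 falls below it — price never covers variable cost, so the firm shuts down and loses only its fixed cost.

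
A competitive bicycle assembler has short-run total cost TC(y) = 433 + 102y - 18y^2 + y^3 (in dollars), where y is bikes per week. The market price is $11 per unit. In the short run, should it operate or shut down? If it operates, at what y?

Shut down

From TC, MC = TC'(y) = 102 - 36y + 3y^2 and AVC = VC/y = 102 - 18y + y^2.
AVC hits its minimum where MC = AVC, at y = 9, giving min AVC = 102 - 18·9 + 9^2 = $21.
Since P = $11 < min AVC = $21, price fails to cover variable cost at any output.
Shutting down limits the loss to fixed cost, $433.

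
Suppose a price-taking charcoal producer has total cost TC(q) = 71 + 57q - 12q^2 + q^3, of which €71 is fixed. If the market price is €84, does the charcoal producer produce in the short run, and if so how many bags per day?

Strip out fixed cost: VC = 57q - 12q^2 + q^3. Then AVC = 57 - 12q + q^2 and MC = 57 - 24q + 3q^2.
The AVC parabola has its vertex at q = 12/2 = 6, where AVC = 57 - 12·6 + 6^2 = €21.
P = €84 exceeds min AVC = €21, so the firm stays open.
Solving P = MC: -27 - 24q + 3q^2 = 0 ⇒ q = -1 or 9. On the upward-sloping branch, q* = 9.
Check: AVC at q = 9 is €30 ≤ P, so revenue covers variable cost.
Profit = P·q − TC = 84·9 − 341 = €415.

Produce at q = 9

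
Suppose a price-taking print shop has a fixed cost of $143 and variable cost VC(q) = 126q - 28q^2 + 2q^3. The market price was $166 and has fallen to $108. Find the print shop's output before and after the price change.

AVC = 126 - 28q + 2q^2, minimized at q = 7 where min AVC = $28. MC = 126 - 56q + 6q^2.
With P = $166 above the shutdown price, P = MC gives q = 10.
At P = $108 ≥ min AVC, set P = MC: q = 9. The firm stays open but cuts output.

Output falls from 10 to 9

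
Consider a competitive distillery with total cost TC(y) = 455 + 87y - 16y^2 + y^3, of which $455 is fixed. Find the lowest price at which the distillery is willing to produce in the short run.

Short-run supply begins at min AVC. From VC = 87y - 16y^2 + y^3, AVC = 87 - 16y + y^2.
dAVC/dy = -16 + 2y = 0 gives y = 8. min AVC = 87 - 16·8 + 8^2 = 23.
So the shutdown price is $23.

$23 per unit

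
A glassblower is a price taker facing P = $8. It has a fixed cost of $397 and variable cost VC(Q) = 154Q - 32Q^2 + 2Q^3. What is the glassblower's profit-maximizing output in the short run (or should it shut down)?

Variable cost is VC = 154Q - 32Q^2 + 2Q^3, so AVC = VC/Q = 154 - 32Q + 2Q^2 and MC = dTC/dQ = 154 - 64Q + 6Q^2.
AVC hits its minimum where MC = AVC, at Q = 8, giving min AVC = 154 - 32·8 + 2·8^2 = $26.
With P < min AVC ($8 < $26), every unit sold adds to the loss.
Best response: produce nothing and absorb the $397 fixed cost.

Shut down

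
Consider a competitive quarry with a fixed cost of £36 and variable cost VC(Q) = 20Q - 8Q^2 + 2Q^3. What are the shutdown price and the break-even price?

Shutdown price = £12; break-even price = £26

AVC = 20 - 8Q + 2Q^2; minimized at Q = 2, giving min AVC = £12. That is the shutdown price.
ATC = 36/Q + 20 - 8Q + 2Q^2. Setting dATC/dQ = −36/Q^2 − 8 + 4Q = 0 gives Q = 3 (since 4·3^3 − 8·3^2 = 36).
min ATC = 36/3 + 20 − 8·3 + 2·3^2 = £26. That is the break-even price.
Between these two prices the firm operates at a loss; above £26 it earns a profit.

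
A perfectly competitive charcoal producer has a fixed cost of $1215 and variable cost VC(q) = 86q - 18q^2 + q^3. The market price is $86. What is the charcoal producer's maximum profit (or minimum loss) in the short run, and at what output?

AVC = 86 - 18q + q^2; min AVC = $5 at q = 9. Since P = $86 ≥ min AVC, the firm produces.
With MC = 86 - 36q + 3q^2, P = MC on the upward-sloping part at q* = 12.
TR = 86·12 = 1032. TC = 1215 + 168 = 1383. Profit = 1032 − 1383 = -$351.
That loss of $351 beats the $1215 the firm would lose by shutting down; producing recovers $864 of fixed cost.

Profit = -$351 at q = 12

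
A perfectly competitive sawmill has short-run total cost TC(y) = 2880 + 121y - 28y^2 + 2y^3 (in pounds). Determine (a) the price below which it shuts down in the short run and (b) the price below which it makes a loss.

Shutdown price = £23; break-even price = £313

AVC = 121 - 28y + 2y^2; minimized at y = 7, giving min AVC = £23. That is the shutdown price.
ATC = 2880/y + 121 - 28y + 2y^2. Setting dATC/dy = −2880/y^2 − 28 + 4y = 0 gives y = 12 (since 4·12^3 − 28·12^2 = 2880).
min ATC = 2880/12 + 121 − 28·12 + 2·12^2 = £313. That is the break-even price.
For £23 ≤ P < £313 the firm produces at a loss; below £23 it shuts down.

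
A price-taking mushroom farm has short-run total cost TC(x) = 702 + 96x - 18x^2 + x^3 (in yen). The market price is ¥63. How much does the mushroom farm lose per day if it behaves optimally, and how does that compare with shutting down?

AVC = 96 - 18x + x^2 has its minimum ¥15 at x = 9; price ¥63 clears that bar, so the firm operates.
MC = 96 - 36x + 3x^2. Setting P = MC and taking the root on the rising branch gives x* = 11.
TR = 63·11 = 693. TC = 702 + 209 = 911. Profit = 693 − 911 = -¥218.
Shutting down would mean losing the fixed cost of ¥702, so operating at a loss of ¥218 is better by ¥484.

Profit = -¥218 at x = 11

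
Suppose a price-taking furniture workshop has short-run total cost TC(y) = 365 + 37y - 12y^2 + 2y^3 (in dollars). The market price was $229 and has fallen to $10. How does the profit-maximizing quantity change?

AVC = 37 - 12y + 2y^2, minimized at y = 3 where min AVC = $19. MC = 37 - 24y + 6y^2.
At P = $229 ≥ min AVC, set P = MC on the rising branch: y = 8.
At P = $10 < min AVC = $19, price no longer covers variable cost at any output, so the firm shuts down: y = 0.

Output falls from 8 to 0 (the firm shuts down)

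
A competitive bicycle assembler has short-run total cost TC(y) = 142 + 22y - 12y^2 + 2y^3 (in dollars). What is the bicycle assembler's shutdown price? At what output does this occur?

$4 per unit, at y = 3

Short-run supply begins at min AVC. From VC = 22y - 12y^2 + 2y^3, AVC = 22 - 12y + 2y^2.
dAVC/dy = -12 + 4y = 0 gives y = 3. min AVC = 22 - 12·3 + 2·3^2 = 4.
For P < $4 the firm produces nothing.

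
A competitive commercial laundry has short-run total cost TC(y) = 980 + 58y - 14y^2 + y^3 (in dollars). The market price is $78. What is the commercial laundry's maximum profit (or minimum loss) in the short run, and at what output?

AVC = 58 - 14y + y^2 has its minimum $9 at y = 7; price $78 clears that bar, so the firm operates.
With MC = 58 - 28y + 3y^2, P = MC on the upward-sloping part at y* = 10.
TR = 78·10 = 780. TC = 980 + 180 = 1160. Profit = 780 − 1160 = -$380.
Shutting down would mean losing the fixed cost of $980, so operating at a loss of $380 is better by $600.

Profit = -$380 at y = 10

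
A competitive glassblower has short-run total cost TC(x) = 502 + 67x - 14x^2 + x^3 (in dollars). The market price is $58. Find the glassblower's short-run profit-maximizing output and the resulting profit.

Profit = -$178 at x = 9

AVC = 67 - 14x + x^2; min AVC = $18 at x = 7. Since P = $58 ≥ min AVC, the firm produces.
MC = 67 - 28x + 3x^2. Setting P = MC and taking the root on the rising branch gives x* = 9.
TR = 58·9 = 522. TC = 502 + 198 = 700. Profit = 522 − 700 = -$178.
That loss of $178 beats the $502 the firm would lose by shutting down; producing recovers $324 of fixed cost.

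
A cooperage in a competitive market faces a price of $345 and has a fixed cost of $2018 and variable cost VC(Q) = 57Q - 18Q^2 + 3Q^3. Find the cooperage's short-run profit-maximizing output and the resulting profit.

AVC = 57 - 18Q + 3Q^2; min AVC = $30 at Q = 3. Since P = $345 ≥ min AVC, the firm produces.
With MC = 57 - 36Q + 9Q^2, P = MC on the upward-sloping part at Q* = 8.
TR = 345·8 = 2760. TC = 2018 + 840 = 2858. Profit = 2760 − 2858 = -$98.
By producing, the firm covers all variable cost plus $1920 of fixed cost; shutting down would lose the full $2018.

Profit = -$98 at Q = 8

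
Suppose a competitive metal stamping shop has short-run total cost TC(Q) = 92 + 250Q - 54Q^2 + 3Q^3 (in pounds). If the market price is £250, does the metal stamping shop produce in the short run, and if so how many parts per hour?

Strip out fixed cost: VC = 250Q - 54Q^2 + 3Q^3. Then AVC = 250 - 54Q + 3Q^2 and MC = 250 - 108Q + 9Q^2.
AVC hits its minimum where MC = AVC, at Q = 9, giving min AVC = 250 - 54·9 + 3·9^2 = £7.
P = £250 exceeds min AVC = £7, so the firm stays open.
Solving P = MC: -108Q + 9Q^2 = 0 ⇒ Q = 0 or 12. On the upward-sloping branch, Q* = 12.
Check: AVC at Q = 12 is £34 ≤ P, so revenue covers variable cost.
Profit = P·Q − TC = 250·12 − 500 = £2500.

Produce at Q = 12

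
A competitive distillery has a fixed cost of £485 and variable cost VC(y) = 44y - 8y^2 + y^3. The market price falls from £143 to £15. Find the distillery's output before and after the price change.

Output falls from 9 to 0 (the firm shuts down)

AVC = 44 - 8y + y^2, minimized at y = 4 where min AVC = £28. MC = 44 - 16y + 3y^2.
At P = £143 ≥ min AVC, set P = MC on the rising branch: y = 9.
At P = £15 < min AVC = £28, price no longer covers variable cost at any output, so the firm shuts down: y = 0.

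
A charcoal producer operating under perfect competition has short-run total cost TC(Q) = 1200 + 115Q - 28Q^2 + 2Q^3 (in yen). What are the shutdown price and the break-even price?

Shutdown price = ¥17; break-even price = ¥155

Shutdown price = min AVC. AVC = 115 - 28Q + 2Q^2, with vertex at Q = 7 and minimum ¥17.
ATC = 1200/Q + 115 - 28Q + 2Q^2. Setting dATC/dQ = −1200/Q^2 − 28 + 4Q = 0 gives Q = 10 (since 4·10^3 − 28·10^2 = 1200).
min ATC = 1200/10 + 115 − 28·10 + 2·10^2 = ¥155. That is the break-even price.
Between these two prices the firm operates at a loss; above ¥155 it earns a profit.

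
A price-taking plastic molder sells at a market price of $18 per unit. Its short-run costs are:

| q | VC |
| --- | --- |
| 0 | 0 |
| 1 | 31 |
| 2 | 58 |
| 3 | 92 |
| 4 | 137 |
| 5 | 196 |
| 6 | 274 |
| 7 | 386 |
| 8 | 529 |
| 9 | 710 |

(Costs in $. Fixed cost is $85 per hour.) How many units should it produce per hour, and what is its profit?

Tabulate TR − TC: q=0: -85; q=1: -98; q=2: -107; q=3: -123; q=4: -150; q=5: -191; q=6: -251; q=7: -345; q=8: -470; q=9: -633.
Profit is highest at q = 0. Equivalently, the lowest AVC in the table is 58/2 ≈ $29 at q = 2, and P = $18 falls below it — price never covers variable cost, so the firm shuts down and loses only its fixed cost.

q = 0 (shut down); profit = -$85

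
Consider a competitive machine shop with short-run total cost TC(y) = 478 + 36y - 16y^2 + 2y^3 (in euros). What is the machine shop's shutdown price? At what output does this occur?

Short-run supply begins at min AVC. From VC = 36y - 16y^2 + 2y^3, AVC = 36 - 16y + 2y^2.
At the minimum of AVC, MC = AVC. MC = 36 - 32y + 6y^2; setting MC = AVC gives 4y^2 - 16y = 0, so y = 4. min AVC = 4.
So the shutdown price is €4.

€4 per unit, at y = 4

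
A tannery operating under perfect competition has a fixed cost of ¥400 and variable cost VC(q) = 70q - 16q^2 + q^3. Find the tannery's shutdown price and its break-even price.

Shutdown price = ¥6; break-even price = ¥50

Shutdown price = min AVC. AVC = 70 - 16q + q^2, with vertex at q = 8 and minimum ¥6.
ATC = 400/q + 70 - 16q + q^2. Setting dATC/dq = −400/q^2 − 16 + 2q = 0 gives q = 10 (since 2·10^3 − 16·10^2 = 400).
min ATC = 400/10 + 70 − 16·10 + 10^2 = ¥50. That is the break-even price.
For ¥6 ≤ P < ¥50 the firm produces at a loss; below ¥6 it shuts down.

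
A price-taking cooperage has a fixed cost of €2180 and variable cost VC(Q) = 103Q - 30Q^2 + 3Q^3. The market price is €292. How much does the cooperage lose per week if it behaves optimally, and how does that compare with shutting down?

AVC = 103 - 30Q + 3Q^2; min AVC = €28 at Q = 5. Since P = €292 ≥ min AVC, the firm produces.
MC = 103 - 60Q + 9Q^2. Setting P = MC and taking the root on the rising branch gives Q* = 9.
TR = 292·9 = 2628. TC = 2180 + 684 = 2864. Profit = 2628 − 2864 = -€236.
Shutting down would mean losing the fixed cost of €2180, so operating at a loss of €236 is better by €1944.

Profit = -€236 at Q = 9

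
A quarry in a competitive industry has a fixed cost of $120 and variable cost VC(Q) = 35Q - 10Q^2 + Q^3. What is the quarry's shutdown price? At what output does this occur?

Short-run supply begins at min AVC. From VC = 35Q - 10Q^2 + Q^3, AVC = 35 - 10Q + Q^2.
dAVC/dQ = -10 + 2Q = 0 gives Q = 5. min AVC = 35 - 10·5 + 5^2 = 10.
For P < $10 the firm produces nothing.

$10 per unit, at Q = 5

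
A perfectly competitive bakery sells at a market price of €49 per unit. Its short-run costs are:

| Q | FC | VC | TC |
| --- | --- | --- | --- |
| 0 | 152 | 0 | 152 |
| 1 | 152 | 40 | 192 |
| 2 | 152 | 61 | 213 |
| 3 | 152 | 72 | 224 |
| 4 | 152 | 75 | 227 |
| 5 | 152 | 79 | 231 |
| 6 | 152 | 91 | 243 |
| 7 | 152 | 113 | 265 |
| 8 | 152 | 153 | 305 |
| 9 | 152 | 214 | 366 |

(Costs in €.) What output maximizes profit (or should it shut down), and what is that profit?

Compute π = P·Q − TC at each output: Q=0: -152; Q=1: -143; Q=2: -115; Q=3: -77; Q=4: -31; Q=5: 14; Q=6: 51; Q=7: 78; Q=8: 87; Q=9: 75.
Profit is maximized at Q = 8. AVC there is 153/8 = €19.12 ≤ P, so producing beats shutting down (which would give -€152).

Q = 8; profit = €87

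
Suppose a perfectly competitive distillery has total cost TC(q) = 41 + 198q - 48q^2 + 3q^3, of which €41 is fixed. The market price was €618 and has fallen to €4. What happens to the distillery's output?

Output falls from 14 to 0 (the firm shuts down)

AVC = 198 - 48q + 3q^2, minimized at q = 8 where min AVC = €6. MC = 198 - 96q + 9q^2.
With P = €618 above the shutdown price, P = MC gives q = 14.
At P = €4 < min AVC = €6, price no longer covers variable cost at any output, so the firm shuts down: q = 0.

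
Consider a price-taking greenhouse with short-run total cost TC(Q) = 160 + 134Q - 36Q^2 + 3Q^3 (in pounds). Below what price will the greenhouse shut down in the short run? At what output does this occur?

The shutdown price is the minimum of AVC. VC = 134Q - 36Q^2 + 3Q^3, so AVC = 134 - 36Q + 3Q^2.
At the minimum of AVC, MC = AVC. MC = 134 - 72Q + 9Q^2; setting MC = AVC gives 6Q^2 - 36Q = 0, so Q = 6. min AVC = 26.
For P < £26 the firm produces nothing.

£26 per unit, at Q = 6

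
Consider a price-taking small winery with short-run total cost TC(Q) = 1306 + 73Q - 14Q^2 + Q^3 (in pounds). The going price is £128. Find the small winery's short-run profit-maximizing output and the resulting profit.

Profit = -£338 at Q = 11

AVC = 73 - 14Q + Q^2 has its minimum £24 at Q = 7; price £128 clears that bar, so the firm operates.
With MC = 73 - 28Q + 3Q^2, P = MC on the upward-sloping part at Q* = 11.
TR = 128·11 = 1408. TC = 1306 + 440 = 1746. Profit = 1408 − 1746 = -£338.
By producing, the firm covers all variable cost plus £968 of fixed cost; shutting down would lose the full £1306.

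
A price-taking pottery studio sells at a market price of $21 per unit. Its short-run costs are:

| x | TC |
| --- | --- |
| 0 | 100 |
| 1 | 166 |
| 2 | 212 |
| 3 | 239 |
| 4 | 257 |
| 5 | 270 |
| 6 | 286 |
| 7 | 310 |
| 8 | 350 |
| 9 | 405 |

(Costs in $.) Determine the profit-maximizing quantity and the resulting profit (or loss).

Tabulate TR − TC: x=0: -100; x=1: -145; x=2: -170; x=3: -176; x=4: -173; x=5: -165; x=6: -160; x=7: -163; x=8: -182; x=9: -216.
Profit is highest at x = 0. Equivalently, the lowest AVC in the table is 210/7 ≈ $30 at x = 7, and P = $21 falls below it — price never covers variable cost, so the firm shuts down and loses only its fixed cost.

x = 0 (shut down); profit = -$100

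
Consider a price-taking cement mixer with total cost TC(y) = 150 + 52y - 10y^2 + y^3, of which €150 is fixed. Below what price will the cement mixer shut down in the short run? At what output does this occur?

€27 per unit, at y = 5

The shutdown price is the minimum of AVC. VC = 52y - 10y^2 + y^3, so AVC = 52 - 10y + y^2.
dAVC/dy = -10 + 2y = 0 gives y = 5. min AVC = 52 - 10·5 + 5^2 = 27.
So the shutdown price is €27.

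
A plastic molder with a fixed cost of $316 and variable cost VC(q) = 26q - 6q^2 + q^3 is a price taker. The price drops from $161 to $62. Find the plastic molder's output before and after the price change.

AVC = 26 - 6q + q^2, minimized at q = 3 where min AVC = $17. MC = 26 - 12q + 3q^2.
At P = $161 ≥ min AVC, set P = MC on the rising branch: q = 9.
At P = $62 ≥ min AVC, set P = MC: q = 6. The firm stays open but cuts output.

Output falls from 9 to 6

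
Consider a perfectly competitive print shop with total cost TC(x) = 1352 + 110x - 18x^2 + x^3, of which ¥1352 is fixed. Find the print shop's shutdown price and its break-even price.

Shutdown price = ¥29; break-even price = ¥149

AVC = 110 - 18x + x^2; minimized at x = 9, giving min AVC = ¥29. That is the shutdown price.
ATC = 1352/x + 110 - 18x + x^2. Setting dATC/dx = −1352/x^2 − 18 + 2x = 0 gives x = 13 (since 2·13^3 − 18·13^2 = 1352).
min ATC = 1352/13 + 110 − 18·13 + 13^2 = ¥149. That is the break-even price.
For ¥29 ≤ P < ¥149 the firm produces at a loss; below ¥29 it shuts down.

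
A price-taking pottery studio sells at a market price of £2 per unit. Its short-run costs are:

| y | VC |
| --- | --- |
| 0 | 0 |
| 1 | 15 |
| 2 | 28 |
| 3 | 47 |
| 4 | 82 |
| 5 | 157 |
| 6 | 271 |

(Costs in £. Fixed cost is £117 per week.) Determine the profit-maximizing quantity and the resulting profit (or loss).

y = 0 (shut down); profit = -£117

Tabulate TR − TC: y=0: -117; y=1: -130; y=2: -141; y=3: -158; y=4: -191; y=5: -264; y=6: -376.
Profit is highest at y = 0. Equivalently, the lowest AVC in the table is 28/2 ≈ £14 at y = 2, and P = £2 falls below it — price never covers variable cost, so the firm shuts down and loses only its fixed cost.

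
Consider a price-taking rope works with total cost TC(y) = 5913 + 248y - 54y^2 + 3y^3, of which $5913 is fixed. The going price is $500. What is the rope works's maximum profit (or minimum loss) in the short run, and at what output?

AVC = 248 - 54y + 3y^2; min AVC = $5 at y = 9. Since P = $500 ≥ min AVC, the firm produces.
With MC = 248 - 108y + 9y^2, P = MC on the upward-sloping part at y* = 14.
TR = 500·14 = 7000. TC = 5913 + 1120 = 7033. Profit = 7000 − 7033 = -$33.
Shutting down would mean losing the fixed cost of $5913, so operating at a loss of $33 is better by $5880.

Profit = -$33 at y = 14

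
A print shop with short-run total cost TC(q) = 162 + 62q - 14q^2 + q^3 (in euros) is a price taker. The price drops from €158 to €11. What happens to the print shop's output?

Output falls from 12 to 0 (the firm shuts down)

MC = 62 - 28q + 3q^2; the shutdown threshold is min AVC = €13 (at q = 7).
With P = €158 above the shutdown price, P = MC gives q = 12.
At P = €11 < min AVC = €13, price no longer covers variable cost at any output, so the firm shuts down: q = 0.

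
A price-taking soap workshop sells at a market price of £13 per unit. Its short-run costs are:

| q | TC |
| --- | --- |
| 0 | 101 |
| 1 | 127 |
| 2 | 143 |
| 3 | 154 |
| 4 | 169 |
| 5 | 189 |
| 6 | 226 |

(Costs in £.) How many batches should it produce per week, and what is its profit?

q = 0 (shut down); profit = -£101

Compute π = P·q − TC at each output: q=0: -101; q=1: -114; q=2: -117; q=3: -115; q=4: -117; q=5: -124; q=6: -148.
Profit is highest at q = 0. Equivalently, the lowest AVC in the table is 68/4 ≈ £17 at q = 4, and P = £13 falls below it — price never covers variable cost, so the firm shuts down and loses only its fixed cost.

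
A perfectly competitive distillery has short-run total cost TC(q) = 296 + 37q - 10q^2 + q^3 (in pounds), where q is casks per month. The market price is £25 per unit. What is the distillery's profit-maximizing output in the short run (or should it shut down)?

Strip out fixed cost: VC = 37q - 10q^2 + q^3. Then AVC = 37 - 10q + q^2 and MC = 37 - 20q + 3q^2.
AVC hits its minimum where MC = AVC, at q = 5, giving min AVC = 37 - 10·5 + 5^2 = £12.
Since P = £25 ≥ min AVC = £12, price covers variable cost and the firm should produce.
P = MC gives 12 - 20q + 3q^2 = 0, with roots 2/3 and 6. Take the larger (rising MC): q* = 6.
Check: AVC at q = 6 is £13 ≤ P, so revenue covers variable cost.
Profit = P·q − TC = 25·6 − 374 = -£224, a loss, but smaller than the £296 fixed cost the firm would lose by shutting down.

Produce at q = 6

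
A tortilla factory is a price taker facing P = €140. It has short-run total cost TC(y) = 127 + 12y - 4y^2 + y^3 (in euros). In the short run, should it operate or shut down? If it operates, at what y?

Variable cost is VC = 12y - 4y^2 + y^3, so AVC = VC/y = 12 - 4y + y^2 and MC = dTC/dy = 12 - 8y + 3y^2.
The AVC parabola has its vertex at y = 4/2 = 2, where AVC = 12 - 4·2 + 2^2 = €8.
Because €140 ≥ €8, revenue can cover variable cost; the firm operates.
P = MC gives -128 - 8y + 3y^2 = 0, with roots -16/3 and 8. Take the larger (rising MC): y* = 8.
Check: AVC at y = 8 is €44 ≤ P, so revenue covers variable cost.
Profit = P·y − TC = 140·8 − 479 = €641.

Produce at y = 8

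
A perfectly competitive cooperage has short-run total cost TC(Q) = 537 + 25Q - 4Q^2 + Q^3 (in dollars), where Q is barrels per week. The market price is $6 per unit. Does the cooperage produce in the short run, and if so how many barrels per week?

Shut down

Strip out fixed cost: VC = 25Q - 4Q^2 + Q^3. Then AVC = 25 - 4Q + Q^2 and MC = 25 - 8Q + 3Q^2.
AVC hits its minimum where MC = AVC, at Q = 2, giving min AVC = 25 - 4·2 + 2^2 = $21.
With P < min AVC ($6 < $21), every unit sold adds to the loss.
Shutting down limits the loss to fixed cost, $537.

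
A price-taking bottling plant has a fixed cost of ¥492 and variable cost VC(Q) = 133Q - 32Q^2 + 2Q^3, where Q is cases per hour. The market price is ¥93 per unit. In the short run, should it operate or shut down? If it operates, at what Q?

Produce at Q = 10

Strip out fixed cost: VC = 133Q - 32Q^2 + 2Q^3. Then AVC = 133 - 32Q + 2Q^2 and MC = 133 - 64Q + 6Q^2.
AVC is minimized where dAVC/dQ = -32 + 4Q = 0, at Q = 8; min AVC = 133 - 32·8 + 2·8^2 = ¥5.
Because ¥93 ≥ ¥5, revenue can cover variable cost; the firm operates.
P = MC gives 40 - 64Q + 6Q^2 = 0, with roots 2/3 and 10. Take the larger (rising MC): Q* = 10.
Check: AVC at Q = 10 is ¥13 ≤ P, so revenue covers variable cost.
Profit = P·Q − TC = 93·10 − 622 = ¥308.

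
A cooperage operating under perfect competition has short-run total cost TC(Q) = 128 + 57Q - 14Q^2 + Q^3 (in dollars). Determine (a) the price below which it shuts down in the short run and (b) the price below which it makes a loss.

Shutdown price = $8; break-even price = $25

Shutdown price = min AVC. AVC = 57 - 14Q + Q^2, with vertex at Q = 7 and minimum $8.
ATC = 128/Q + 57 - 14Q + Q^2. Setting dATC/dQ = −128/Q^2 − 14 + 2Q = 0 gives Q = 8 (since 2·8^3 − 14·8^2 = 128).
min ATC = 128/8 + 57 − 14·8 + 8^2 = $25. That is the break-even price.
For $8 ≤ P < $25 the firm produces at a loss; below $8 it shuts down.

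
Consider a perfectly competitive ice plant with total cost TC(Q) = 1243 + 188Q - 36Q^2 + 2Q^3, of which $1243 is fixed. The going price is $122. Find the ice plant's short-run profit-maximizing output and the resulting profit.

Profit = -$275 at Q = 11

AVC = 188 - 36Q + 2Q^2; min AVC = $26 at Q = 9. Since P = $122 ≥ min AVC, the firm produces.
MC = 188 - 72Q + 6Q^2. Setting P = MC and taking the root on the rising branch gives Q* = 11.
TR = 122·11 = 1342. TC = 1243 + 374 = 1617. Profit = 1342 − 1617 = -$275.
That loss of $275 beats the $1243 the firm would lose by shutting down; producing recovers $968 of fixed cost.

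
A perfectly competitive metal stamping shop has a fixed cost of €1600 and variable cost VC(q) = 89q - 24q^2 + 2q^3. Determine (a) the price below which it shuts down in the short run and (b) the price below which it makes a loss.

Shutdown price = €17; break-even price = €209

Shutdown price = min AVC. AVC = 89 - 24q + 2q^2, with vertex at q = 6 and minimum €17.
ATC = 1600/q + 89 - 24q + 2q^2. Setting dATC/dq = −1600/q^2 − 24 + 4q = 0 gives q = 10 (since 4·10^3 − 24·10^2 = 1600).
min ATC = 1600/10 + 89 − 24·10 + 2·10^2 = €209. That is the break-even price.
For €17 ≤ P < €209 the firm produces at a loss; below €17 it shuts down.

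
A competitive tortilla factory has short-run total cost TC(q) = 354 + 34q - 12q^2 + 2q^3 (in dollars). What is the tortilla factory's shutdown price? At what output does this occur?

The shutdown price is the minimum of AVC. VC = 34q - 12q^2 + 2q^3, so AVC = 34 - 12q + 2q^2.
At the minimum of AVC, MC = AVC. MC = 34 - 24q + 6q^2; setting MC = AVC gives 4q^2 - 12q = 0, so q = 3. min AVC = 16.
For P < $16 the firm produces nothing.

$16 per unit, at q = 3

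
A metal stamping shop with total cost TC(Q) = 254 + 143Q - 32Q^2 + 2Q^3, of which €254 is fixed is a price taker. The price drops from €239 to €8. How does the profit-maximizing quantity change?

AVC = 143 - 32Q + 2Q^2, minimized at Q = 8 where min AVC = €15. MC = 143 - 64Q + 6Q^2.
At P = €239 ≥ min AVC, set P = MC on the rising branch: Q = 12.
At P = €8 < min AVC = €15, price no longer covers variable cost at any output, so the firm shuts down: Q = 0.

Output falls from 12 to 0 (the firm shuts down)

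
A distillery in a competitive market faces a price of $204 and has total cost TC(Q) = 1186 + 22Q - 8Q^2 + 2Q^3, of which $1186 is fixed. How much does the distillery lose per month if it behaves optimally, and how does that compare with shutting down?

Profit = -$206 at Q = 7

AVC = 22 - 8Q + 2Q^2 has its minimum $14 at Q = 2; price $204 clears that bar, so the firm operates.
With MC = 22 - 16Q + 6Q^2, P = MC on the upward-sloping part at Q* = 7.
TR = 204·7 = 1428. TC = 1186 + 448 = 1634. Profit = 1428 − 1634 = -$206.
Shutting down would mean losing the fixed cost of $1186, so operating at a loss of $206 is better by $980.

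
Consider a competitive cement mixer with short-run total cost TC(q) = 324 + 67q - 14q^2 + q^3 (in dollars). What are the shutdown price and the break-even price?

Shutdown price = $18; break-even price = $58

AVC = 67 - 14q + q^2; minimized at q = 7, giving min AVC = $18. That is the shutdown price.
ATC = 324/q + 67 - 14q + q^2. Setting dATC/dq = −324/q^2 − 14 + 2q = 0 gives q = 9 (since 2·9^3 − 14·9^2 = 324).
min ATC = 324/9 + 67 − 14·9 + 9^2 = $58. That is the break-even price.
Between these two prices the firm operates at a loss; above $58 it earns a profit.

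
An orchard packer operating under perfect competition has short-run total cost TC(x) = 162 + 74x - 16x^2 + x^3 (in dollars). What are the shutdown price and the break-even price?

Shutdown price = $10; break-even price = $29

Shutdown price = min AVC. AVC = 74 - 16x + x^2, with vertex at x = 8 and minimum $10.
ATC = 162/x + 74 - 16x + x^2. Setting dATC/dx = −162/x^2 − 16 + 2x = 0 gives x = 9 (since 2·9^3 − 16·9^2 = 162).
min ATC = 162/9 + 74 − 16·9 + 9^2 = $29. That is the break-even price.
For $10 ≤ P < $29 the firm produces at a loss; below $10 it shuts down.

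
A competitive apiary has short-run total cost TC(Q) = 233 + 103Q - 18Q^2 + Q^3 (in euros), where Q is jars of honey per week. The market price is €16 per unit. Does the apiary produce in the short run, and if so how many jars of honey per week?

Strip out fixed cost: VC = 103Q - 18Q^2 + Q^3. Then AVC = 103 - 18Q + Q^2 and MC = 103 - 36Q + 3Q^2.
AVC is minimized where dAVC/dQ = -18 + 2Q = 0, at Q = 9; min AVC = 103 - 18·9 + 9^2 = €22.
Since P = €16 < min AVC = €22, price fails to cover variable cost at any output.
Shutting down limits the loss to fixed cost, €233.

Shut down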